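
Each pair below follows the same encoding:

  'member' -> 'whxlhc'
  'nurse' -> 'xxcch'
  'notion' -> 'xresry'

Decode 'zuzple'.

A repeating key of period 3 is used — shifts +10, +3, +11 over and over.
Reversing it on zuzple: z−10=p, u−3=r, z−11=o, p−10=f, l−3=i, e−11=t.

profit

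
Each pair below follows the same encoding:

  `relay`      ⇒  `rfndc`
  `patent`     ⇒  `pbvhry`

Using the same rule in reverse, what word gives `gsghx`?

greet

In relay: r→r is +0, e→f is +1, l→n is +2, a→d is +3 — the shift increases by 1 each position. The shift increases by 1 at each position, starting from +0: 0, 1, 2, ….
Reversing it on gsghx: g−0=g, s−1=r, g−2=e, h−3=e, x−4=t.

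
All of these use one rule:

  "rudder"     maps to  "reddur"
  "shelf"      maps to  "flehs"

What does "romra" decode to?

armor

The output letters match the input read backwards: rudder reversed is reddur. The word is simply reversed.
Reversing it on romra: then reverse → armor.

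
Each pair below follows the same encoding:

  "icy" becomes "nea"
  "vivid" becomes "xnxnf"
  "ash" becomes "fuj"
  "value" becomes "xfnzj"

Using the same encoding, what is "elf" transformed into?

The shift depends on letter class: consonant c→e is +2, but vowel i→n is +5. Vowels shift forward by 5 and consonants shift forward by 2.
Applying it to elf: e(vowel)+5=j, l(cons)+2=n, f(cons)+2=h.

jnh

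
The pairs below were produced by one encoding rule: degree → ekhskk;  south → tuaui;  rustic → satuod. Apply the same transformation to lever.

mkwks

Two shifts are in play — +6 for a/e/i/o/u, +1 for every other letter.
For lever: l(cons)+1=m, e(vowel)+6=k, v(cons)+1=w, e(vowel)+6=k, r(cons)+1=s.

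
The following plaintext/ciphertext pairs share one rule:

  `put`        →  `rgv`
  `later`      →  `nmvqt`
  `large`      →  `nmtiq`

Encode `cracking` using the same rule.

The shift depends on letter class: consonant p→r is +2, but vowel u→g is +12. Vowels shift forward by 12 and consonants shift forward by 2.
On cracking: c(cons)+2=e, r(cons)+2=t, a(vowel)+12=m, c(cons)+2=e, k(cons)+2=m, i(vowel)+12=u, n(cons)+2=p, g(cons)+2=i.

etmemupi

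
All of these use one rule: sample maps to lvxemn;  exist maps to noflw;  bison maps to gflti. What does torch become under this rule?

wtaru

s(18)→l(11) and a(0)→v(21) fit y≡11x+21 (mod 26); the inverse of 11 mod 26 is 19. This is an affine cipher: with a=0,…,z=25, each position x becomes (11x+21) mod 26.
Applying it to torch: t(19)→11·19+21≡22=w; o(14)→11·14+21≡19=t; r(17)→11·17+21≡0=a; c(2)→11·2+21≡17=r; h(7)→11·7+21≡20=u (all mod 26).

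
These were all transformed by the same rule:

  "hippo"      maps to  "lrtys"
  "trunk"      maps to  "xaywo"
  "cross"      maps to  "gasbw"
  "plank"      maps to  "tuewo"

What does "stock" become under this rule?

wcslo

Shifts by position in hippo: pos 0: h→l (+4), pos 1: i→r (+9), pos 2: p→t (+4), pos 3: p→y (+9) — repeating every 2. The shifts repeat in a cycle of length 2: positions 0,1,… shift by +4, +9, then the pattern repeats.
On stock: s+4=w, t+9=c, o+4=s, c+9=l, k+4=o.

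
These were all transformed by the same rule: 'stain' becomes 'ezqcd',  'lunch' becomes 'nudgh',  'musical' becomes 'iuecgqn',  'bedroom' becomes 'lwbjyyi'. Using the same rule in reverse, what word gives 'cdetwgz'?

s(18)→e(4) and t(19)→z(25) fit y≡21x+16 (mod 26); the inverse of 21 mod 26 is 5. This is an affine cipher: with a=0,…,z=25, each position x becomes (21x+16) mod 26.
Decoding cdetwgz: c(2)→5·(2−16)≡8=i; d(3)→5·(3−16)≡13=n; e(4)→5·(4−16)≡18=s; t(19)→5·(19−16)≡15=p; w(22)→5·(22−16)≡4=e; g(6)→5·(6−16)≡2=c; z(25)→5·(25−16)≡19=t (all mod 26).

inspect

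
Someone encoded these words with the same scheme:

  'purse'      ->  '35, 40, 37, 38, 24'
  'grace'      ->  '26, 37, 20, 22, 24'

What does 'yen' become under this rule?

Letters become their 1-based position plus 19 (so a→20, b→21, …).
Applying it to yen: y=25→44, e=5→24, n=14→33.

44, 24, 33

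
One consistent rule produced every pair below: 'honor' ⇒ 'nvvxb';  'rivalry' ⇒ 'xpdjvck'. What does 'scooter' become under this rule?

yjwxdpd

In honor: h→n is +6, o→v is +7, n→v is +8, o→x is +9 — the shift increases by 1 each position. Letter i (0-indexed) is shifted by i+6, so successive shifts are 6, 7, 8, ….
For scooter: s+6=y, c+7=j, o+8=w, o+9=x, t+10=d, e+11=p, r+12=d.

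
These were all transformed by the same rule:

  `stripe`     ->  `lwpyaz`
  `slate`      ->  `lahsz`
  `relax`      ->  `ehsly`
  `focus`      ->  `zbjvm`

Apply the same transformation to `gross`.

Two steps: reverse the string, then apply a Caesar shift of +7.
On gross: reverse → ssorg; then shift: s+7=z, s+7=z, o+7=v, r+7=y, g+7=n.

zzvyn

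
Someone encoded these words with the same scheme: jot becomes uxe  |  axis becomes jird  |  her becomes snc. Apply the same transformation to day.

ojj

The shift depends on letter class: consonant j→u is +11, but vowel o→x is +9. Vowels shift forward by 9 and consonants shift forward by 11.
Applying it to day: d(cons)+11=o, a(vowel)+9=j, y(cons)+11=j.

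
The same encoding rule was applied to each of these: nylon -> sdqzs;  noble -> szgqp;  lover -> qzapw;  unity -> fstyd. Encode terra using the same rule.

ypwwl

Vowels shift forward by 11 and consonants shift forward by 5.
Applying it to terra: t(cons)+5=y, e(vowel)+11=p, r(cons)+5=w, r(cons)+5=w, a(vowel)+11=l.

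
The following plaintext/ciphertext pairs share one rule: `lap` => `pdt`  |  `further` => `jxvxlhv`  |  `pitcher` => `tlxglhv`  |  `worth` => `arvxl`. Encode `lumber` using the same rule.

pxqfhv

The shift depends on letter class: consonant l→p is +4, but vowel a→d is +3. Two shifts are in play — +3 for a/e/i/o/u, +4 for every other letter.
For lumber: l(cons)+4=p, u(vowel)+3=x, m(cons)+4=q, b(cons)+4=f, e(vowel)+3=h, r(cons)+4=v.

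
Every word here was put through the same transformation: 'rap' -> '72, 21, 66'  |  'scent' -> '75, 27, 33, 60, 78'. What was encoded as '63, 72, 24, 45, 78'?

r(#18)→72 and a(#1)→21: differences scale by 3, so n = 3·pos + 18. Each letter becomes 3×(its alphabet position, a=1..z=26) + 18.
Undoing it on 63, 72, 24, 45, 78: 63→(63−18)÷3=15=o, 72→(72−18)÷3=18=r, 24→(24−18)÷3=2=b, 45→(45−18)÷3=9=i, 78→(78−18)÷3=20=t.

orbit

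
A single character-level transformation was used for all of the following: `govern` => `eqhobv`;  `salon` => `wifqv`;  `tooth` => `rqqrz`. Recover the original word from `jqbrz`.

forth

g(6)→e(4) and o(14)→q(16) fit y≡21x+8 (mod 26); the inverse of 21 mod 26 is 5. This is an affine cipher: with a=0,…,z=25, each position x becomes (21x+8) mod 26.
Undoing it on jqbrz: j(9)→5·(9−8)≡5=f; q(16)→5·(16−8)≡14=o; b(1)→5·(1−8)≡17=r; r(17)→5·(17−8)≡19=t; z(25)→5·(25−8)≡7=h (all mod 26).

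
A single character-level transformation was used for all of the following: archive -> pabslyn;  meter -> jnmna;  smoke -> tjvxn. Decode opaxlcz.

parking

a(0)→p(15) and r(17)→a(0) fit y≡19x+15 (mod 26); the inverse of 19 mod 26 is 11. Treating letters as 0–25, the rule is x ↦ 19x + 15 (mod 26).
Reversing it on opaxlcz: o(14)→11·(14−15)≡15=p; p(15)→11·(15−15)≡0=a; a(0)→11·(0−15)≡17=r; x(23)→11·(23−15)≡10=k; l(11)→11·(11−15)≡8=i; c(2)→11·(2−15)≡13=n; z(25)→11·(25−15)≡6=g (all mod 26).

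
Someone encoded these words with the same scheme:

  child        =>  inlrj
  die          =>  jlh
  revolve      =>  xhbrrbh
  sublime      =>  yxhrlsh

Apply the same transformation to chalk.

indrq

The shift depends on letter class: consonant c→i is +6, but vowel i→l is +3. The rule splits by letter class: vowels +3, consonants +6.
Applying it to chalk: c(cons)+6=i, h(cons)+6=n, a(vowel)+3=d, l(cons)+6=r, k(cons)+6=q.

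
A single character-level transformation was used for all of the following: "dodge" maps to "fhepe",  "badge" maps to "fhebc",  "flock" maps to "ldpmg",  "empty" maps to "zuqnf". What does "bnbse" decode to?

The output letters match the input read backwards, each shifted +1: dodge reversed is egdod. Read the word backwards and shift each letter +1.
Reversing it on bnbse: shift back: b−1=a, n−1=m, b−1=a, s−1=r, e−1=d → amard; then reverse → drama.

drama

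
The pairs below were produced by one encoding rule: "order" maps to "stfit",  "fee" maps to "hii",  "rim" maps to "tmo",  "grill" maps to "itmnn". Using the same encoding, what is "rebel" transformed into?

The shift depends on letter class: consonant r→t is +2, but vowel o→s is +4. Vowels shift forward by 4 and consonants shift forward by 2.
On rebel: r(cons)+2=t, e(vowel)+4=i, b(cons)+2=d, e(vowel)+4=i, l(cons)+2=n.

tidin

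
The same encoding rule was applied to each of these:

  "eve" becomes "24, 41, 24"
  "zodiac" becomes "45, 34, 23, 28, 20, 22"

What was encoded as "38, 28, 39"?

Letters become their 1-based position plus 19 (so a→20, b→21, …).
Undoing it on 38, 28, 39: 38→(38−19)÷1=19=s, 28→(28−19)÷1=9=i, 39→(39−19)÷1=20=t.

sit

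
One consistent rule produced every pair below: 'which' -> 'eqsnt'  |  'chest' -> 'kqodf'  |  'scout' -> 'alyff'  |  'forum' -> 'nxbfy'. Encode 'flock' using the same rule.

In which: w→e is +8, h→q is +9, i→s is +10, c→n is +11 — the shift increases by 1 each position. Each letter shifts forward by (position + 8), i.e. 8, 9, 10, … — the shift grows by one for each successive letter.
For flock: f+8=n, l+9=u, o+10=y, c+11=n, k+12=w.

nuynw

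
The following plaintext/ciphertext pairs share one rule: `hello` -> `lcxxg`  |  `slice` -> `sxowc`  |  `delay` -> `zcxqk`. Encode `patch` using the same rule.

Each letter's alphabet position (a=0..z=25) is mapped through 3·x+16 mod 26 — an affine cipher.
For patch: p(15)→3·15+16≡9=j; a(0)→3·0+16≡16=q; t(19)→3·19+16≡21=v; c(2)→3·2+16≡22=w; h(7)→3·7+16≡11=l (all mod 26).

jqvwl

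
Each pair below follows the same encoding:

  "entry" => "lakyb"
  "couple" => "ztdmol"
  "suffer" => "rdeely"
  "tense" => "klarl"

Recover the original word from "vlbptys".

keyword

e(4)→l(11) and n(13)→a(0) fit y≡19x+13 (mod 26); the inverse of 19 mod 26 is 11. This is an affine cipher: with a=0,…,z=25, each position x becomes (19x+13) mod 26.
Reversing it on vlbptys: v(21)→11·(21−13)≡10=k; l(11)→11·(11−13)≡4=e; b(1)→11·(1−13)≡24=y; p(15)→11·(15−13)≡22=w; t(19)→11·(19−13)≡14=o; y(24)→11·(24−13)≡17=r; s(18)→11·(18−13)≡3=d (all mod 26).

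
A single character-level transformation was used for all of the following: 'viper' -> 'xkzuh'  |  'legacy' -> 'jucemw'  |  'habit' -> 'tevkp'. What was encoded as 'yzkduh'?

Treating letters as 0–25, the rule is x ↦ 17x + 4 (mod 26).
Decoding yzkduh: y(24)→23·(24−4)≡18=s; z(25)→23·(25−4)≡15=p; k(10)→23·(10−4)≡8=i; d(3)→23·(3−4)≡3=d; u(20)→23·(20−4)≡4=e; h(7)→23·(7−4)≡17=r (all mod 26).

spider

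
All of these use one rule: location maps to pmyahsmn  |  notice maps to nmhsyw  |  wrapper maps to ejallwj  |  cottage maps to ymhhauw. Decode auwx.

aged

l(11)→p(15) and o(14)→m(12) fit y≡25x+0 (mod 26); the inverse of 25 mod 26 is 25. Treating letters as 0–25, the rule is x ↦ 25x + 0 (mod 26).
Undoing it on auwx: a(0)→25·(0−0)≡0=a; u(20)→25·(20−0)≡6=g; w(22)→25·(22−0)≡4=e; x(23)→25·(23−0)≡3=d (all mod 26).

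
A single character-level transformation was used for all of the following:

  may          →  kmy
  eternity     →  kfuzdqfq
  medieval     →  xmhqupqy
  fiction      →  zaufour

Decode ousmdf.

The word is reversed, then every letter is shifted forward by 12.
Decoding ousmdf: shift back: o−12=c, u−12=i, s−12=g, m−12=a, d−12=r, f−12=t → cigart; then reverse → tragic.

tragic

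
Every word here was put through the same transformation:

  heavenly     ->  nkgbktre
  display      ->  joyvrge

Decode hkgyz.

beast

Compare letters: h→n is +6, e→k is +6, a→g is +6 — a constant shift. It's a constant shift of +6 (ROT6).
Reversing it on hkgyz: h−6=b, k−6=e, g−6=a, y−6=s, z−6=t.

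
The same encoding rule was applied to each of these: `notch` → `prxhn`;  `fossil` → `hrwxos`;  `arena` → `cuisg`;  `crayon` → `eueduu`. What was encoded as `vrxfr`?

total

In notch: n→p is +2, o→r is +3, t→x is +4, c→h is +5 — the shift increases by 1 each position. The shift increases by 1 at each position, starting from +2: 2, 3, 4, ….
Decoding vrxfr: v−2=t, r−3=o, x−4=t, f−5=a, r−6=l.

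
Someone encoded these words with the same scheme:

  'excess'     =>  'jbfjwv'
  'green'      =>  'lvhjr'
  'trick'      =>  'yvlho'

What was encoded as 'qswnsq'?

lotion

A repeating key of period 3 is used — shifts +5, +4, +3 over and over.
Undoing it on qswnsq: q−5=l, s−4=o, w−3=t, n−5=i, s−4=o, q−3=n.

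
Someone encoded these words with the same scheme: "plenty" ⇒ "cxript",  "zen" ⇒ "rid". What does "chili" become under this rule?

The output letters match the input read backwards, each shifted +4: plenty reversed is ytnelp. The word is reversed, then every letter is shifted forward by 4.
For chili: reverse → ilihc; then shift: i+4=m, l+4=p, i+4=m, h+4=l, c+4=g.

mpmlg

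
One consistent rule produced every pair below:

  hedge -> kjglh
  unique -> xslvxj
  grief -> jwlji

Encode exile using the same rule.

hclqh

The shifts repeat in a cycle of length 2: positions 0,1,… shift by +3, +5, then the pattern repeats.
On exile: e+3=h, x+5=c, i+3=l, l+5=q, e+3=h.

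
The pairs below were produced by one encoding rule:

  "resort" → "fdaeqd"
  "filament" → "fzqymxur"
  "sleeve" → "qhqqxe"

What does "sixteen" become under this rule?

The output letters match the input read backwards, each shifted +12: resort reversed is troser. Two steps: reverse the string, then apply a Caesar shift of +12.
For sixteen: reverse → neetxis; then shift: n+12=z, e+12=q, e+12=q, t+12=f, x+12=j, i+12=u, s+12=e.

zqqfjue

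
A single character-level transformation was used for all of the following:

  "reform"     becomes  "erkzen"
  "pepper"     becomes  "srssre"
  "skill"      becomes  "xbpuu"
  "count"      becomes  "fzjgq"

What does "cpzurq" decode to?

violet

r(17)→e(4) and e(4)→r(17) fit y≡19x+19 (mod 26); the inverse of 19 mod 26 is 11. Treating letters as 0–25, the rule is x ↦ 19x + 19 (mod 26).
Decoding cpzurq: c(2)→11·(2−19)≡21=v; p(15)→11·(15−19)≡8=i; z(25)→11·(25−19)≡14=o; u(20)→11·(20−19)≡11=l; r(17)→11·(17−19)≡4=e; q(16)→11·(16−19)≡19=t (all mod 26).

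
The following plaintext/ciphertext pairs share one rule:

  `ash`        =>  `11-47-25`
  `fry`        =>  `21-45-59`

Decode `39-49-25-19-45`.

a(#1)→11 and s(#19)→47: differences scale by 2, so n = 2·pos + 9. With a=1..z=26, the number is 2·pos + 9.
Reversing it on 39-49-25-19-45: 39→(39−9)÷2=15=o, 49→(49−9)÷2=20=t, 25→(25−9)÷2=8=h, 19→(19−9)÷2=5=e, 45→(45−9)÷2=18=r.

other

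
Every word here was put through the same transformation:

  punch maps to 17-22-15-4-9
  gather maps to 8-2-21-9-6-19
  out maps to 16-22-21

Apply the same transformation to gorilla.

p is letter #16 and maps to 17: an offset of 1. Letters become their 1-based position plus 1 (so a→2, b→3, …).
On gorilla: g=7→8, o=15→16, r=18→19, i=9→10, l=12→13, l=12→13, a=1→2.

8-16-19-10-13-13-2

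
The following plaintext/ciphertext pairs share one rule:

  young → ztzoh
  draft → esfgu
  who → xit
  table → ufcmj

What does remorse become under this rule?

Vowels shift forward by 5 and consonants shift forward by 1.
For remorse: r(cons)+1=s, e(vowel)+5=j, m(cons)+1=n, o(vowel)+5=t, r(cons)+1=s, s(cons)+1=t, e(vowel)+5=j.

sjntstj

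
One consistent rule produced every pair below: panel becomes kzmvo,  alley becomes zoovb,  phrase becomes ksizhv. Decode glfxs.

touch

p(15)→k(10) and a(0)→z(25) fit y≡25x+25 (mod 26); the inverse of 25 mod 26 is 25. Treating letters as 0–25, the rule is x ↦ 25x + 25 (mod 26).
Undoing it on glfxs: g(6)→25·(6−25)≡19=t; l(11)→25·(11−25)≡14=o; f(5)→25·(5−25)≡20=u; x(23)→25·(23−25)≡2=c; s(18)→25·(18−25)≡7=h (all mod 26).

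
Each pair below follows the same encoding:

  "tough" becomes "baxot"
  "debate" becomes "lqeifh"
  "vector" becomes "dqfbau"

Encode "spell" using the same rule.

Shifts by position in tough: pos 0: t→b (+8), pos 1: o→a (+12), pos 2: u→x (+3), pos 3: g→o (+8), pos 4: h→t (+12) — repeating every 3. It's a Vigenère-style cipher with numeric key [8,12,3]: position i shifts by key[i mod 3].
Applying it to spell: s+8=a, p+12=b, e+3=h, l+8=t, l+12=x.

abhtx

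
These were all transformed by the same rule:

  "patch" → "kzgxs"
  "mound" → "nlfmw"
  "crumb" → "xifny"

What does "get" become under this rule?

tvg

Each pair mirrors across the alphabet (p↔k, a↔z, t↔g): positions sum to 25. This is the alphabet-reversal cipher (Atbash): a becomes z, b becomes y, etc.
On get: g↔t, e↔v, t↔g.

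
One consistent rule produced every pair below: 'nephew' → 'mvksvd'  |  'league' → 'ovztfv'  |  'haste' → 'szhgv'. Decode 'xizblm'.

crayon

Each pair mirrors across the alphabet (n↔m, e↔v, p↔k): positions sum to 25. This is the alphabet-reversal cipher (Atbash): a becomes z, b becomes y, etc.
Reversing it on xizblm: x↔c, i↔r, z↔a, b↔y, l↔o, m↔n.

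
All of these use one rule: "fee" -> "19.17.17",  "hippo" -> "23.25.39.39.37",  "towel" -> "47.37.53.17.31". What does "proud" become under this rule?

With a=1..z=26, the number is 2·pos + 7.
Applying it to proud: p=16→39, r=18→43, o=15→37, u=21→49, d=4→15.

39.43.37.49.15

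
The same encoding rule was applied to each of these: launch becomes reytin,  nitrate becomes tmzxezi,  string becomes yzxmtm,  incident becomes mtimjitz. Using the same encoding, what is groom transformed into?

mxsss

The shift depends on letter class: consonant l→r is +6, but vowel a→e is +4. Vowels shift forward by 4 and consonants shift forward by 6.
For groom: g(cons)+6=m, r(cons)+6=x, o(vowel)+4=s, o(vowel)+4=s, m(cons)+6=s.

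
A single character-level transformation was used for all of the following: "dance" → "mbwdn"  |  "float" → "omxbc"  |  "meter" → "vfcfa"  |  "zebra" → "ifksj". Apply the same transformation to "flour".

Shifts by position in dance: pos 0: d→m (+9), pos 1: a→b (+1), pos 2: n→w (+9), pos 3: c→d (+1) — repeating every 2. The shifts repeat in a cycle of length 2: positions 0,1,… shift by +9, +1, then the pattern repeats.
Applying it to flour: f+9=o, l+1=m, o+9=x, u+1=v, r+9=a.

omxva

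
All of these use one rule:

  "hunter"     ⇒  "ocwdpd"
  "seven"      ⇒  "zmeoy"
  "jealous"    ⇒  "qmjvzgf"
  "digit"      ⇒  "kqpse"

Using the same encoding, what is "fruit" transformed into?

mzdse

In hunter: h→o is +7, u→c is +8, n→w is +9, t→d is +10 — the shift increases by 1 each position. The shift increases by 1 at each position, starting from +7: 7, 8, 9, ….
On fruit: f+7=m, r+8=z, u+9=d, i+10=s, t+11=e.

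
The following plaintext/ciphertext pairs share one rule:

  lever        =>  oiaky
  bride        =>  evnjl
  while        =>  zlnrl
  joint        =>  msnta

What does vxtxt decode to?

storm

In lever: l→o is +3, e→i is +4, v→a is +5, e→k is +6 — the shift increases by 1 each position. Each letter shifts forward by (position + 3), i.e. 3, 4, 5, … — the shift grows by one for each successive letter.
Reversing it on vxtxt: v−3=s, x−4=t, t−5=o, x−6=r, t−7=m.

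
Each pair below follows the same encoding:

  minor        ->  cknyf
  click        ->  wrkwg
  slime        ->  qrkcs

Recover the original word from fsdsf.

refer

m(12)→c(2) and i(8)→k(10) fit y≡11x+0 (mod 26); the inverse of 11 mod 26 is 19. Each letter's alphabet position (a=0..z=25) is mapped through 11·x+0 mod 26 — an affine cipher.
Reversing it on fsdsf: f(5)→19·(5−0)≡17=r; s(18)→19·(18−0)≡4=e; d(3)→19·(3−0)≡5=f; s(18)→19·(18−0)≡4=e; f(5)→19·(5−0)≡17=r (all mod 26).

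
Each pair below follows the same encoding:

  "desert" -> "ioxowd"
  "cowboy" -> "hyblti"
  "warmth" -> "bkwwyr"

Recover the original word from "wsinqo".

riddle

Shifts by position in desert: pos 0: d→i (+5), pos 1: e→o (+10), pos 2: s→x (+5), pos 3: e→o (+10) — repeating every 2. A repeating key of period 2 is used — shifts +5, +10 over and over.
Undoing it on wsinqo: w−5=r, s−10=i, i−5=d, n−10=d, q−5=l, o−10=e.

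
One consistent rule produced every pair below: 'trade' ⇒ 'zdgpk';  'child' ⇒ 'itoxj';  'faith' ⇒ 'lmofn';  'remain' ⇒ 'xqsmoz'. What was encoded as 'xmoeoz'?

raisin

Shifts by position in trade: pos 0: t→z (+6), pos 1: r→d (+12), pos 2: a→g (+6), pos 3: d→p (+12) — repeating every 2. The shifts repeat in a cycle of length 2: positions 0,1,… shift by +6, +12, then the pattern repeats.
Undoing it on xmoeoz: x−6=r, m−12=a, o−6=i, e−12=s, o−6=i, z−12=n.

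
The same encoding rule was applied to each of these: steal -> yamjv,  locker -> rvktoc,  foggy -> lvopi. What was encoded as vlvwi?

penny

Each letter shifts forward by (position + 6), i.e. 6, 7, 8, … — the shift grows by one for each successive letter.
Decoding vlvwi: v−6=p, l−7=e, v−8=n, w−9=n, i−10=y.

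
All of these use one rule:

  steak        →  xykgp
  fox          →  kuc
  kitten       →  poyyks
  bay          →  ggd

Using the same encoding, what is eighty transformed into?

Two shifts are in play — +6 for a/e/i/o/u, +5 for every other letter.
For eighty: e(vowel)+6=k, i(vowel)+6=o, g(cons)+5=l, h(cons)+5=m, t(cons)+5=y, y(cons)+5=d.

kolmyd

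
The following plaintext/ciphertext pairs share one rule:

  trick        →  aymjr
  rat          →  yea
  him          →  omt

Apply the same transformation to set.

The shift depends on letter class: consonant t→a is +7, but vowel i→m is +4. Two shifts are in play — +4 for a/e/i/o/u, +7 for every other letter.
Applying it to set: s(cons)+7=z, e(vowel)+4=i, t(cons)+7=a.

zia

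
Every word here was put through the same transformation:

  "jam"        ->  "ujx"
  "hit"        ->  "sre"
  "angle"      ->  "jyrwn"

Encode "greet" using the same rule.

rcnne

The shift depends on letter class: consonant j→u is +11, but vowel a→j is +9. The rule splits by letter class: vowels +9, consonants +11.
On greet: g(cons)+11=r, r(cons)+11=c, e(vowel)+9=n, e(vowel)+9=n, t(cons)+11=e.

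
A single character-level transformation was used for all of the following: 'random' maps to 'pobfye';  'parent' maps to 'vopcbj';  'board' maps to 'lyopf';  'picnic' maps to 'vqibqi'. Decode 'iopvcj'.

carpet

r(17)→p(15) and a(0)→o(14) fit y≡23x+14 (mod 26); the inverse of 23 mod 26 is 17. Treating letters as 0–25, the rule is x ↦ 23x + 14 (mod 26).
Decoding iopvcj: i(8)→17·(8−14)≡2=c; o(14)→17·(14−14)≡0=a; p(15)→17·(15−14)≡17=r; v(21)→17·(21−14)≡15=p; c(2)→17·(2−14)≡4=e; j(9)→17·(9−14)≡19=t (all mod 26).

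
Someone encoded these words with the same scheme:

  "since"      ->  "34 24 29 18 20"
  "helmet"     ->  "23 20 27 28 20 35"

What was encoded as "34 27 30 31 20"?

s is letter #19 and maps to 34: an offset of 15. Letters become their 1-based position plus 15 (so a→16, b→17, …).
Undoing it on 34 27 30 31 20: 34→(34−15)÷1=19=s, 27→(27−15)÷1=12=l, 30→(30−15)÷1=15=o, 31→(31−15)÷1=16=p, 20→(20−15)÷1=5=e.

slope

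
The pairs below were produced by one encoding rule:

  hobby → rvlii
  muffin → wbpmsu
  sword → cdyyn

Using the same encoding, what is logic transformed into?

vvqpm

Shifts by position in hobby: pos 0: h→r (+10), pos 1: o→v (+7), pos 2: b→l (+10), pos 3: b→i (+7) — repeating every 2. A repeating key of period 2 is used — shifts +10, +7 over and over.
For logic: l+10=v, o+7=v, g+10=q, i+7=p, c+10=m.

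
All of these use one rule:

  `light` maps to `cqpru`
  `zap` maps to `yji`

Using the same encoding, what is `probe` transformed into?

nkxay

The output letters match the input read backwards, each shifted +9: light reversed is thgil. Two steps: reverse the string, then apply a Caesar shift of +9.
On probe: reverse → eborp; then shift: e+9=n, b+9=k, o+9=x, r+9=a, p+9=y.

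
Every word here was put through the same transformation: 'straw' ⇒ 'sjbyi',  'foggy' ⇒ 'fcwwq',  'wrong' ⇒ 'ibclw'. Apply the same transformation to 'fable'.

fypdo

s(18)→s(18) and t(19)→j(9) fit y≡17x+24 (mod 26); the inverse of 17 mod 26 is 23. Treating letters as 0–25, the rule is x ↦ 17x + 24 (mod 26).
Applying it to fable: f(5)→17·5+24≡5=f; a(0)→17·0+24≡24=y; b(1)→17·1+24≡15=p; l(11)→17·11+24≡3=d; e(4)→17·4+24≡14=o (all mod 26).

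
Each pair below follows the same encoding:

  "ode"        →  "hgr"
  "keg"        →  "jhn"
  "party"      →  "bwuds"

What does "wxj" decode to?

gut

Read the word backwards and shift each letter +3.
Reversing it on wxj: shift back: w−3=t, x−3=u, j−3=g → tug; then reverse → gut.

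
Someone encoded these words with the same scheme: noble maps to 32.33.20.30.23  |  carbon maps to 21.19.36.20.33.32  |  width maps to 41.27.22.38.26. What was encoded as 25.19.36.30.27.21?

garlic

n is letter #14 and maps to 32: an offset of 18. The number is (letter's place in the alphabet, a=1) + 18.
Decoding 25.19.36.30.27.21: 25→(25−18)÷1=7=g, 19→(19−18)÷1=1=a, 36→(36−18)÷1=18=r, 30→(30−18)÷1=12=l, 27→(27−18)÷1=9=i, 21→(21−18)÷1=3=c.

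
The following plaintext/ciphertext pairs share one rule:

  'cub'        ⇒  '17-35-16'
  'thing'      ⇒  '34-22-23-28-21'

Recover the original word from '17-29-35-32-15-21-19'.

courage

c is letter #3 and maps to 17: an offset of 14. The number is (letter's place in the alphabet, a=1) + 14.
Reversing it on 17-29-35-32-15-21-19: 17→(17−14)÷1=3=c, 29→(29−14)÷1=15=o, 35→(35−14)÷1=21=u, 32→(32−14)÷1=18=r, 15→(15−14)÷1=1=a, 21→(21−14)÷1=7=g, 19→(19−14)÷1=5=e.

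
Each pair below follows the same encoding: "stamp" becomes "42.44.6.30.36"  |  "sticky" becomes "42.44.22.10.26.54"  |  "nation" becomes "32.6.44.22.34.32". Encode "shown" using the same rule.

42.20.34.50.32

Each letter becomes 2×(its alphabet position, a=1..z=26) + 4.
Applying it to shown: s=19→42, h=8→20, o=15→34, w=23→50, n=14→32.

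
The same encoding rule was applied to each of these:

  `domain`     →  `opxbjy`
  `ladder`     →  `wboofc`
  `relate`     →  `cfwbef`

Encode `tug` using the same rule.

evr

The shift depends on letter class: consonant d→o is +11, but vowel o→p is +1. Vowels shift forward by 1 and consonants shift forward by 11.
For tug: t(cons)+11=e, u(vowel)+1=v, g(cons)+11=r.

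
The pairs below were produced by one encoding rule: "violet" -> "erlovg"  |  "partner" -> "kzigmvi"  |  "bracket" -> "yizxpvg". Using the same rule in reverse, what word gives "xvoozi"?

v(21)→e(4) and i(8)→r(17) fit y≡25x+25 (mod 26); the inverse of 25 mod 26 is 25. This is an affine cipher: with a=0,…,z=25, each position x becomes (25x+25) mod 26.
Decoding xvoozi: x(23)→25·(23−25)≡2=c; v(21)→25·(21−25)≡4=e; o(14)→25·(14−25)≡11=l; o(14)→25·(14−25)≡11=l; z(25)→25·(25−25)≡0=a; i(8)→25·(8−25)≡17=r (all mod 26).

cellar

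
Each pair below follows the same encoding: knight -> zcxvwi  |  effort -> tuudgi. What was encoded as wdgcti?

hornet

Every letter moves 15 places later in the alphabet, wrapping around z→a.
Reversing it on wdgcti: w−15=h, d−15=o, g−15=r, c−15=n, t−15=e, i−15=t.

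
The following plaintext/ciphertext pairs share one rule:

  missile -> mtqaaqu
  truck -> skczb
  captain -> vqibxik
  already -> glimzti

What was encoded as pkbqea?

switch

The output letters match the input read backwards, each shifted +8: missile reversed is elissim. The word is reversed, then every letter is shifted forward by 8.
Reversing it on pkbqea: shift back: p−8=h, k−8=c, b−8=t, q−8=i, e−8=w, a−8=s → hctiws; then reverse → switch.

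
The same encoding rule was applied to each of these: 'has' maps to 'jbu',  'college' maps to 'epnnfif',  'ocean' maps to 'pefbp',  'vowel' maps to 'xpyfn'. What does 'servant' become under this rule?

The shift depends on letter class: consonant h→j is +2, but vowel a→b is +1. Vowels shift forward by 1 and consonants shift forward by 2.
On servant: s(cons)+2=u, e(vowel)+1=f, r(cons)+2=t, v(cons)+2=x, a(vowel)+1=b, n(cons)+2=p, t(cons)+2=v.

uftxbpv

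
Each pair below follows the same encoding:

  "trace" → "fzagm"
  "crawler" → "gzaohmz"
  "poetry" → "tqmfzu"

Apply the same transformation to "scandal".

t(19)→f(5) and r(17)→z(25) fit y≡3x+0 (mod 26); the inverse of 3 mod 26 is 9. Treating letters as 0–25, the rule is x ↦ 3x + 0 (mod 26).
Applying it to scandal: s(18)→3·18+0≡2=c; c(2)→3·2+0≡6=g; a(0)→3·0+0≡0=a; n(13)→3·13+0≡13=n; d(3)→3·3+0≡9=j; a(0)→3·0+0≡0=a; l(11)→3·11+0≡7=h (all mod 26).

cganjah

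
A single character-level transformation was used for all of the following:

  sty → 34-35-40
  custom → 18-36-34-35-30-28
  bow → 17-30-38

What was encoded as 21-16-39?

fax

s is letter #19 and maps to 34: an offset of 15. Each letter is replaced by its alphabet position (a=1..z=26) + 15.
Reversing it on 21-16-39: 21→(21−15)÷1=6=f, 16→(16−15)÷1=1=a, 39→(39−15)÷1=24=x.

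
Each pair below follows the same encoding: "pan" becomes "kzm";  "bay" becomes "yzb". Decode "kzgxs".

Each pair mirrors across the alphabet (p↔k, a↔z, n↔m): positions sum to 25. Letters are reflected about the middle of the alphabet (position → 25−position): Atbash.
Undoing it on kzgxs: k↔p, z↔a, g↔t, x↔c, s↔h.

patch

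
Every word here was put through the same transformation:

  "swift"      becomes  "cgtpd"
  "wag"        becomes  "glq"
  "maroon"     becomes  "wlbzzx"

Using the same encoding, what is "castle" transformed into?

mlcdvp

The shift depends on letter class: consonant s→c is +10, but vowel i→t is +11. The rule splits by letter class: vowels +11, consonants +10.
Applying it to castle: c(cons)+10=m, a(vowel)+11=l, s(cons)+10=c, t(cons)+10=d, l(cons)+10=v, e(vowel)+11=p.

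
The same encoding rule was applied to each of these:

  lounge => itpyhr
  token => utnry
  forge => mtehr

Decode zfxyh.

This is an affine cipher: with a=0,…,z=25, each position x becomes (21x+11) mod 26.
Reversing it on zfxyh: z(25)→5·(25−11)≡18=s; f(5)→5·(5−11)≡22=w; x(23)→5·(23−11)≡8=i; y(24)→5·(24−11)≡13=n; h(7)→5·(7−11)≡6=g (all mod 26).

swing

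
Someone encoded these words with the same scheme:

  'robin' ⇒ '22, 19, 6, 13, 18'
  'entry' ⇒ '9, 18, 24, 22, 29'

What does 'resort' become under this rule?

r is letter #18 and maps to 22: an offset of 4. Each letter is replaced by its alphabet position (a=1..z=26) + 4.
For resort: r=18→22, e=5→9, s=19→23, o=15→19, r=18→22, t=20→24.

22, 9, 23, 19, 22, 24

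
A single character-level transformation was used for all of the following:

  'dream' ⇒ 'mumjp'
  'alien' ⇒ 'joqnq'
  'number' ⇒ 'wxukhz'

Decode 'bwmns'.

steep

The shifts repeat in a cycle of length 3: positions 0,1,… shift by +9, +3, +8, then the pattern repeats.
Decoding bwmns: b−9=s, w−3=t, m−8=e, n−9=e, s−3=p.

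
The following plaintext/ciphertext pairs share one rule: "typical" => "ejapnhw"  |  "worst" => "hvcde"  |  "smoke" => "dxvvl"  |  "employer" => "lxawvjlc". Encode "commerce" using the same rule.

Vowels shift forward by 7 and consonants shift forward by 11.
On commerce: c(cons)+11=n, o(vowel)+7=v, m(cons)+11=x, m(cons)+11=x, e(vowel)+7=l, r(cons)+11=c, c(cons)+11=n, e(vowel)+7=l.

nvxxlcnl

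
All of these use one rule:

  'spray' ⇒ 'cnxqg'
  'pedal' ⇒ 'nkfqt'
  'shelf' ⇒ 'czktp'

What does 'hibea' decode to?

s(18)→c(2) and p(15)→n(13) fit y≡5x+16 (mod 26); the inverse of 5 mod 26 is 21. Each letter's alphabet position (a=0..z=25) is mapped through 5·x+16 mod 26 — an affine cipher.
Reversing it on hibea: h(7)→21·(7−16)≡19=t; i(8)→21·(8−16)≡14=o; b(1)→21·(1−16)≡23=x; e(4)→21·(4−16)≡8=i; a(0)→21·(0−16)≡2=c (all mod 26).

toxic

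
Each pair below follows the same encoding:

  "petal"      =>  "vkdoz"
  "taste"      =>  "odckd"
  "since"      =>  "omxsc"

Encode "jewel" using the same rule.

Two steps: reverse the string, then apply a Caesar shift of +10.
Applying it to jewel: reverse → lewej; then shift: l+10=v, e+10=o, w+10=g, e+10=o, j+10=t.

vogot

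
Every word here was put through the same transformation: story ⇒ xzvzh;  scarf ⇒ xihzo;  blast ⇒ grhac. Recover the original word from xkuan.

In story: s→x is +5, t→z is +6, o→v is +7, r→z is +8 — the shift increases by 1 each position. Letter i (0-indexed) is shifted by i+5, so successive shifts are 5, 6, 7, ….
Reversing it on xkuan: x−5=s, k−6=e, u−7=n, a−8=s, n−9=e.

sense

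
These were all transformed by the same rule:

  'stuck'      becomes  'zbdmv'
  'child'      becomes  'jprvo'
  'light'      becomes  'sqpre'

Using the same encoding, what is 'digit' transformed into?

In stuck: s→z is +7, t→b is +8, u→d is +9, c→m is +10 — the shift increases by 1 each position. Each letter shifts forward by (position + 7), i.e. 7, 8, 9, … — the shift grows by one for each successive letter.
Applying it to digit: d+7=k, i+8=q, g+9=p, i+10=s, t+11=e.

kqpse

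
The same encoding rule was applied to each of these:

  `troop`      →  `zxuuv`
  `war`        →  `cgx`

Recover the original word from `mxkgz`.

great

This is a Caesar cipher with shift 6.
Reversing it on mxkgz: m−6=g, x−6=r, k−6=e, g−6=a, z−6=t.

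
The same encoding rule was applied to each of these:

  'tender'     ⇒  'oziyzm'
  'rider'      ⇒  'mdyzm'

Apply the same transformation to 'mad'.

hvy

Compare letters: t→o is +21, e→z is +21, n→i is +21 — a constant shift. Every letter moves 21 places later in the alphabet, wrapping around z→a.
Applying it to mad: m+21=h, a+21=v, d+21=y.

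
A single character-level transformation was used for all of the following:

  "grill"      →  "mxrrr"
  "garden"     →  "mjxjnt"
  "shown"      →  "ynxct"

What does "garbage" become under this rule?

mjxhjmn

The shift depends on letter class: consonant g→m is +6, but vowel i→r is +9. Two shifts are in play — +9 for a/e/i/o/u, +6 for every other letter.
Applying it to garbage: g(cons)+6=m, a(vowel)+9=j, r(cons)+6=x, b(cons)+6=h, a(vowel)+9=j, g(cons)+6=m, e(vowel)+9=n.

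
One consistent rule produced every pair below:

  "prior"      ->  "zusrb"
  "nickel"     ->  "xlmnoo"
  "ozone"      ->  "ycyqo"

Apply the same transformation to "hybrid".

rblusg

Shifts by position in prior: pos 0: p→z (+10), pos 1: r→u (+3), pos 2: i→s (+10), pos 3: o→r (+3) — repeating every 2. It's a Vigenère-style cipher with numeric key [10,3]: position i shifts by key[i mod 2].
Applying it to hybrid: h+10=r, y+3=b, b+10=l, r+3=u, i+10=s, d+3=g.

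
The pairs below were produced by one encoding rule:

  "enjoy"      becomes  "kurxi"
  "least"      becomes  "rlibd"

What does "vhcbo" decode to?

In enjoy: e→k is +6, n→u is +7, j→r is +8, o→x is +9 — the shift increases by 1 each position. Each letter shifts forward by (position + 6), i.e. 6, 7, 8, … — the shift grows by one for each successive letter.
Undoing it on vhcbo: v−6=p, h−7=a, c−8=u, b−9=s, o−10=e.

pause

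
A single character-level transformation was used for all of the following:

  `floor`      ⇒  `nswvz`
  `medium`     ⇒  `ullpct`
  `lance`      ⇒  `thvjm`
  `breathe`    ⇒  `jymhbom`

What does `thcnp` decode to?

laugh

Shifts by position in floor: pos 0: f→n (+8), pos 1: l→s (+7), pos 2: o→w (+8), pos 3: o→v (+7) — repeating every 2. It's a Vigenère-style cipher with numeric key [8,7]: position i shifts by key[i mod 2].
Decoding thcnp: t−8=l, h−7=a, c−8=u, n−7=g, p−8=h.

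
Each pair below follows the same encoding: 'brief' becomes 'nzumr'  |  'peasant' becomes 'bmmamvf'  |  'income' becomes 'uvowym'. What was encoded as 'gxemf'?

Shifts by position in brief: pos 0: b→n (+12), pos 1: r→z (+8), pos 2: i→u (+12), pos 3: e→m (+8) — repeating every 2. A repeating key of period 2 is used — shifts +12, +8 over and over.
Undoing it on gxemf: g−12=u, x−8=p, e−12=s, m−8=e, f−12=t.

upset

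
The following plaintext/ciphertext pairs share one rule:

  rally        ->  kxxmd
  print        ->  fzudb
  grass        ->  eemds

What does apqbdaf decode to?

torpedo

The output letters match the input read backwards, each shifted +12: rally reversed is yllar. The word is reversed, then every letter is shifted forward by 12.
Undoing it on apqbdaf: shift back: a−12=o, p−12=d, q−12=e, b−12=p, d−12=r, a−12=o, f−12=t → odeprot; then reverse → torpedo.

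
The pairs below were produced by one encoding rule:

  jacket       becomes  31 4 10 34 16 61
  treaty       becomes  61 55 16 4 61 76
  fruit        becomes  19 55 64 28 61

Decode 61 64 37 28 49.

tulip

j(#10)→31 and a(#1)→4: differences scale by 3, so n = 3·pos + 1. With a=1..z=26, the number is 3·pos + 1.
Undoing it on 61 64 37 28 49: 61→(61−1)÷3=20=t, 64→(64−1)÷3=21=u, 37→(37−1)÷3=12=l, 28→(28−1)÷3=9=i, 49→(49−1)÷3=16=p.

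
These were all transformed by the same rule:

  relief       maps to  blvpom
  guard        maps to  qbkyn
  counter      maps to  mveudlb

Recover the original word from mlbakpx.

certain

Shifts by position in relief: pos 0: r→b (+10), pos 1: e→l (+7), pos 2: l→v (+10), pos 3: i→p (+7) — repeating every 2. The shifts repeat in a cycle of length 2: positions 0,1,… shift by +10, +7, then the pattern repeats.
Undoing it on mlbakpx: m−10=c, l−7=e, b−10=r, a−7=t, k−10=a, p−7=i, x−10=n.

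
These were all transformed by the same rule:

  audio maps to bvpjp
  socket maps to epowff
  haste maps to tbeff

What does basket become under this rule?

nbewff

The shift depends on letter class: consonant d→p is +12, but vowel a→b is +1. Two shifts are in play — +1 for a/e/i/o/u, +12 for every other letter.
Applying it to basket: b(cons)+12=n, a(vowel)+1=b, s(cons)+12=e, k(cons)+12=w, e(vowel)+1=f, t(cons)+12=f.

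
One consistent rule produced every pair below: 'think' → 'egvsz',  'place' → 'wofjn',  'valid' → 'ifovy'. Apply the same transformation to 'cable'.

jfuon

Each letter's alphabet position (a=0..z=25) is mapped through 15·x+5 mod 26 — an affine cipher.
On cable: c(2)→15·2+5≡9=j; a(0)→15·0+5≡5=f; b(1)→15·1+5≡20=u; l(11)→15·11+5≡14=o; e(4)→15·4+5≡13=n (all mod 26).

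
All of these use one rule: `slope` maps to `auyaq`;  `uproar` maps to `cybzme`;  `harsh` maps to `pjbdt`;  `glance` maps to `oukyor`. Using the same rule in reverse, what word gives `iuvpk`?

In slope: s→a is +8, l→u is +9, o→y is +10, p→a is +11 — the shift increases by 1 each position. The shift increases by 1 at each position, starting from +8: 8, 9, 10, ….
Decoding iuvpk: i−8=a, u−9=l, v−10=l, p−11=e, k−12=y.

alley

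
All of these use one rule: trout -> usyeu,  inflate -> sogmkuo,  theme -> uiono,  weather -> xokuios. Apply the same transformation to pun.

The shift depends on letter class: consonant t→u is +1, but vowel o→y is +10. Vowels shift forward by 10 and consonants shift forward by 1.
On pun: p(cons)+1=q, u(vowel)+10=e, n(cons)+1=o.

qeo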